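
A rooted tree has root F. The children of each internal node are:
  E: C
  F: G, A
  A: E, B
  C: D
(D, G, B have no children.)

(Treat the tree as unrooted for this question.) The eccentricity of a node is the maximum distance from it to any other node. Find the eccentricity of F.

The node farthest from F is D, via F–A–E–C–D — 4 edges.

4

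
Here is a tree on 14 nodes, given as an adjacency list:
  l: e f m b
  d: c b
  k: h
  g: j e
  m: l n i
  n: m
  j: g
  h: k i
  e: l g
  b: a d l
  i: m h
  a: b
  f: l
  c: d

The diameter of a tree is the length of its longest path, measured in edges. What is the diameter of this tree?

7

A longest path is k–h–i–m–l–b–d–c, with 7 edges.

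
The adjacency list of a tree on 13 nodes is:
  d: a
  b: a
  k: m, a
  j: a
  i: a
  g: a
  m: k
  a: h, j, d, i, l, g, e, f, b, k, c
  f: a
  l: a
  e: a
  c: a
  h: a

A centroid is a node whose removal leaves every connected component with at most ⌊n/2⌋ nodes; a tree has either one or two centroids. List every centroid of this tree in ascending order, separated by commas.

a

If a is removed the pieces have sizes 2, 1, 1, 1, 1, 1, 1, 1, 1, 1, 1, all ≤ ⌊13/2⌋ = 6.
Every other node leaves some component of size > 6, so the centroid is unique.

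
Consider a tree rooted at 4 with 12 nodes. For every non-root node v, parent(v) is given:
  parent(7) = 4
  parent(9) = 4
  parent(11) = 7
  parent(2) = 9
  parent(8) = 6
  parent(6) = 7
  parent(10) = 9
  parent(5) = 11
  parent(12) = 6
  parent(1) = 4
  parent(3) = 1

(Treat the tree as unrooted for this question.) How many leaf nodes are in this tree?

Exactly 6 nodes have a single neighbour: 2, 3, 5, 8, 10, 12.

6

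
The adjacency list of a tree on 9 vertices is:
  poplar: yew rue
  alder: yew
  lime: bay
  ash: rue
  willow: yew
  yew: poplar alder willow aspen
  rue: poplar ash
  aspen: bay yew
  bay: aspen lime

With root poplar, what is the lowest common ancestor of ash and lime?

poplar

ash's ancestor chain is ash, rue, poplar and lime's is lime, bay, aspen, yew, poplar; they first meet at poplar.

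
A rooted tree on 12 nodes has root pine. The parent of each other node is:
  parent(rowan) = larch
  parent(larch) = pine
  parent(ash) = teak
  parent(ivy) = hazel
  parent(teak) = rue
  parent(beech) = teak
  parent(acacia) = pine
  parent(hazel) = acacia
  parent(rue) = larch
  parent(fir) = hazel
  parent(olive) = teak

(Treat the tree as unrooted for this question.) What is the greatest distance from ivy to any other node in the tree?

7

A farthest node from ivy is olive (ash, beech also at distance 7).
The path ivy–hazel–acacia–pine–larch–rue–teak–olive has 7 edges.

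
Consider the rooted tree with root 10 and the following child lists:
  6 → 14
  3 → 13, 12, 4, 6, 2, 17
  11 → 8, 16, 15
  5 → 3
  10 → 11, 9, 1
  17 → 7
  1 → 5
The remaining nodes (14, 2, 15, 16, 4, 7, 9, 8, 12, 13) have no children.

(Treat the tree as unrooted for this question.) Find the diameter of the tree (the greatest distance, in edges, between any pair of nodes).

Starting from 16, a farthest node is 14 at distance 7.
One longest path: 16–11–10–1–5–3–6–14.
So the diameter is 7.

7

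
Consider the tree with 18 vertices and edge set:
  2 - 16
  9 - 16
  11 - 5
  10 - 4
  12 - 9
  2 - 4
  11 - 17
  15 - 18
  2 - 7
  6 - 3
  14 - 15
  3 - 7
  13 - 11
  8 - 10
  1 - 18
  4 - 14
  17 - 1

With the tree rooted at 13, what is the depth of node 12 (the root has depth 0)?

Path from 13 to 12: 13–11–17–1–18–15–14–4–2–16–9–12, which has 11 edges.

11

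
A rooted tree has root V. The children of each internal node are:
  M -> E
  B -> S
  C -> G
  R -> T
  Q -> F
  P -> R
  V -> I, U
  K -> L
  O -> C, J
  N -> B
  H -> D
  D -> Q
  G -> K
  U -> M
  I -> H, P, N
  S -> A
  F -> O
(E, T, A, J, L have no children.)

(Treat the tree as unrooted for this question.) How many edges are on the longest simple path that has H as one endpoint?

8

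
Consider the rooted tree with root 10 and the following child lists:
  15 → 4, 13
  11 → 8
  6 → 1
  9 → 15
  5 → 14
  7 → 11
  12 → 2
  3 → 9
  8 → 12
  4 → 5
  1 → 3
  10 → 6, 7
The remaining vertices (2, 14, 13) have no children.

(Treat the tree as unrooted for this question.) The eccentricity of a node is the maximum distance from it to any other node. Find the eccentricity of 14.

A farthest node from 14 is 2.
The path 14 – 5 – 4 – 15 – 9 – 3 – 1 – 6 – 10 – 7 – 11 – 8 – 12 – 2 has 13 edges.

13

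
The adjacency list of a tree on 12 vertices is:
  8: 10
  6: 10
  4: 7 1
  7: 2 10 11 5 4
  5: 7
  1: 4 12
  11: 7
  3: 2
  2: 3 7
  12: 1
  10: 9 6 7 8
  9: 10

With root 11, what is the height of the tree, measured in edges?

4

The longest root-to-leaf path is 11 – 7 – 4 – 1 – 12 (4 edges).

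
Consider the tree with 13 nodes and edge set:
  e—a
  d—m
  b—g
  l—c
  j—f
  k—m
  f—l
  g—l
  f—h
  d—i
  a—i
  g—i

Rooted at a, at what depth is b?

3

Path from a to b: a → i → g → b, which has 3 edges.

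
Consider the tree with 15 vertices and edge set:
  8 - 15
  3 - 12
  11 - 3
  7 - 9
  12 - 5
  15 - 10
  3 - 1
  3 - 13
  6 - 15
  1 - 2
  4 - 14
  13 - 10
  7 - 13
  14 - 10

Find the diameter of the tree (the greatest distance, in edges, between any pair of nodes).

Starting from 2, a farthest node is 4 at distance 6.
One longest path: 2–1–3–13–10–14–4.
So the diameter is 6.

6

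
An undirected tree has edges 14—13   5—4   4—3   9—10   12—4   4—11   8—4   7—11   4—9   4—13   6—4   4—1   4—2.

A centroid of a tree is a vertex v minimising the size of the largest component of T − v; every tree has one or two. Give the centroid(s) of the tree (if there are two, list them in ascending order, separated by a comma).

Removing 4 splits the tree into components of sizes 2, 2, 2, 1, 1, 1, 1, 1, 1, 1; the largest is 2 ≤ ⌊14/2⌋ = 7.
No neighbour of 4 does as well, so 4 is the unique centroid.

4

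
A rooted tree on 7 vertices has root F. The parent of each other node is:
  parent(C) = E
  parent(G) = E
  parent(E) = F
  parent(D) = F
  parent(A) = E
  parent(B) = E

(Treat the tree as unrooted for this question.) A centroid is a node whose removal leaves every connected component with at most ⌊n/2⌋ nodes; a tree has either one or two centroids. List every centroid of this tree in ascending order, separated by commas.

E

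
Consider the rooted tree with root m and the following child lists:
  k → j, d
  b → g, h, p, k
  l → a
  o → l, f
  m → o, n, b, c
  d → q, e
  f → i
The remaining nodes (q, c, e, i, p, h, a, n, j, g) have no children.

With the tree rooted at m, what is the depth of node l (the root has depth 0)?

2

m – o – l — 2 edges.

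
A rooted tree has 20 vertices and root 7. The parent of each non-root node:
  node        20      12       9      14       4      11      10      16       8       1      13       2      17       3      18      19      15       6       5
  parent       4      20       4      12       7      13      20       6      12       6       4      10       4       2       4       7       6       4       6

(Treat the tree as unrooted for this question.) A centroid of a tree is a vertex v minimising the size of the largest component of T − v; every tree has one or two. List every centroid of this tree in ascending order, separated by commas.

Delete 4: the remaining components have sizes 7, 5, 2, 2, 1, 1, 1. Max 7 ≤ 10, so 4 is a centroid.
Every other node leaves some component of size > 10, so the centroid is unique.

4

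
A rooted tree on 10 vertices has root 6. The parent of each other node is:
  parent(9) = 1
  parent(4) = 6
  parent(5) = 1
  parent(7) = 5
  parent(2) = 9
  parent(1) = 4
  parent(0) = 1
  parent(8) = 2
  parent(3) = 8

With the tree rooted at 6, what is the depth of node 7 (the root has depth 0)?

4

6–4–1–5–7 — 4 edges.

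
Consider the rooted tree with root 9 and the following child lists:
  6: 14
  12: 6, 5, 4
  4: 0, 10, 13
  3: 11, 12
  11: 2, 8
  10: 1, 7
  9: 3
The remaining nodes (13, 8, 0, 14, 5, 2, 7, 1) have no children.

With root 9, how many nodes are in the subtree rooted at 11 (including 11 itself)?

3

11's subtree: {11, 8, 2}, size 3.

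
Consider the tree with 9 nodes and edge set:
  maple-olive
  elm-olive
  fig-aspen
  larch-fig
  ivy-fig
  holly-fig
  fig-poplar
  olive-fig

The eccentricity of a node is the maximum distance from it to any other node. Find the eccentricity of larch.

3

The node farthest from larch is maple (elm also at distance 3), via larch-fig-olive-maple — 3 edges.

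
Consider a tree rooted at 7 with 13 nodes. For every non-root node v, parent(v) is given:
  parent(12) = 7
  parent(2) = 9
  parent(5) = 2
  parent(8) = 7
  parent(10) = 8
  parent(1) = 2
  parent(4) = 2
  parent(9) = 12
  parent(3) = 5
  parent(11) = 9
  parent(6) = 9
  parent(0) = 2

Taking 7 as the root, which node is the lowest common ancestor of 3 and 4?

Ancestors of 3 (toward the root): 3, 5, 2, 9, 12, 7.
Ancestors of 4: 4, 2, 9, 12, 7.
The deepest node appearing in both lists is 2.

2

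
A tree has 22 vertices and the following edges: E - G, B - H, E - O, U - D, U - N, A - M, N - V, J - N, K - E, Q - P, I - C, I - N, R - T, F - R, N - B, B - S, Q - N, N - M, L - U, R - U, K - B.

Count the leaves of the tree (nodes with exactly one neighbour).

13

Exactly 13 nodes have a single neighbour: A, C, D, F, G, H, J, L, O, P, S, T, V.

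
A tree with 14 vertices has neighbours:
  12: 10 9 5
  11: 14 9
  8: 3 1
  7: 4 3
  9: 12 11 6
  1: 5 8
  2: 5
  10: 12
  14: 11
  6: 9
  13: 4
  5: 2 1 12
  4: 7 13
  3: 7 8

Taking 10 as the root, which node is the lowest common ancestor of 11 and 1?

Path 11→root: 11 9 12 10; path 1→root: 1 5 12 10.
First common node: 12.

12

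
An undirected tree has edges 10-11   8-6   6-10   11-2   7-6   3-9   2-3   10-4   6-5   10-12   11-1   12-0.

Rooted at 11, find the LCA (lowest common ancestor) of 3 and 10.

Ancestors of 3 (toward the root): 3, 2, 11.
Ancestors of 10: 10, 11.
The deepest node appearing in both lists is 11.

11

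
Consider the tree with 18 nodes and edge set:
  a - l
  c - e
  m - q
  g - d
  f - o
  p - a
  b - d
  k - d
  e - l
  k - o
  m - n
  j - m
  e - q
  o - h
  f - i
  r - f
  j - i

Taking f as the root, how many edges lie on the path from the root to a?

7

Path from f to a: f–i–j–m–q–e–l–a, which has 7 edges.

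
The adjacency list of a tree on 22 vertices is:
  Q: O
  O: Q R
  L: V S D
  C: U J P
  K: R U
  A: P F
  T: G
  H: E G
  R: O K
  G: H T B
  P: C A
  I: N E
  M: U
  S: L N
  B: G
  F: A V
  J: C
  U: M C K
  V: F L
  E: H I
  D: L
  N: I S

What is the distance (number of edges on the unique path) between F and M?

5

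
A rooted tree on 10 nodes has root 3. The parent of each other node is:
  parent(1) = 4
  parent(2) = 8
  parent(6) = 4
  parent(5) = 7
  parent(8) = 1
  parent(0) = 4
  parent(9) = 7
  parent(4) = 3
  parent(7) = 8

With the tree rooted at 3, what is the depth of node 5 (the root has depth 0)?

5

3 → 4 → 1 → 8 → 7 → 5 — 5 edges.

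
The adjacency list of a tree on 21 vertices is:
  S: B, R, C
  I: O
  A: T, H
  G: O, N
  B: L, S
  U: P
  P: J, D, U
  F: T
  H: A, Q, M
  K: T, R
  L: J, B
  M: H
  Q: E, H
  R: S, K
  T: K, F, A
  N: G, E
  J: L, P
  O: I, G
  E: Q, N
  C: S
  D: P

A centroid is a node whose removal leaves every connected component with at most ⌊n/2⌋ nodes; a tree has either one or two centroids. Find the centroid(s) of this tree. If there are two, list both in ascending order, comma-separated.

Removing T splits the tree into components of sizes 10, 9, 1; the largest is 10 ≤ ⌊21/2⌋ = 10.
No neighbour of T does as well, so T is the unique centroid.

T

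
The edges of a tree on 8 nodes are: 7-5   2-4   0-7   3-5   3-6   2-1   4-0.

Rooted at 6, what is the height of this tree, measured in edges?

1 sits deepest: 6–3–5–7–0–4–2–1 — 7 edges from the root.

7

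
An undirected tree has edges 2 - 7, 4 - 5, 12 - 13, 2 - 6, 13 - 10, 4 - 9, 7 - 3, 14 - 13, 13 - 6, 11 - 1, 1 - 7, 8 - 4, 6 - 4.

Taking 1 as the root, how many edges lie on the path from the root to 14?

5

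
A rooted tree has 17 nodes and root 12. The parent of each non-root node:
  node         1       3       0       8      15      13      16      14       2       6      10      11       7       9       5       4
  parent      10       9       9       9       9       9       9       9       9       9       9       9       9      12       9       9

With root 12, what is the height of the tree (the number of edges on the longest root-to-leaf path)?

3

The longest root-to-leaf path is 12 → 9 → 10 → 1 (3 edges).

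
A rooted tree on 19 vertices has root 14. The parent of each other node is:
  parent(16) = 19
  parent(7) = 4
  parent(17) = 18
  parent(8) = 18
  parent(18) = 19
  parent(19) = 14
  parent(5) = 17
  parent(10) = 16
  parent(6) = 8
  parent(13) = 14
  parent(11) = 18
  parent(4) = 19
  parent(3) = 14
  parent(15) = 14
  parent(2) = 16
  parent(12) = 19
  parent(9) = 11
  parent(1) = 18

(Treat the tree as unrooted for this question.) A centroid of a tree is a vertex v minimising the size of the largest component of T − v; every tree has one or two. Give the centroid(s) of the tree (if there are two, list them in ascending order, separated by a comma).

19

Removing 19 splits the tree into components of sizes 8, 4, 3, 2, 1; the largest is 8 ≤ ⌊19/2⌋ = 9.
Every other node leaves some component of size > 9, so the centroid is unique.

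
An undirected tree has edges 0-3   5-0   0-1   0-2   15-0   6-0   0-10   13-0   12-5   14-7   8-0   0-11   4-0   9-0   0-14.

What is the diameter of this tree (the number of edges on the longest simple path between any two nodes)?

BFS from 7 reaches 12 last, at distance 4; BFS from 12 confirms no node is farther.
Path: 7–14–0–5–12.

4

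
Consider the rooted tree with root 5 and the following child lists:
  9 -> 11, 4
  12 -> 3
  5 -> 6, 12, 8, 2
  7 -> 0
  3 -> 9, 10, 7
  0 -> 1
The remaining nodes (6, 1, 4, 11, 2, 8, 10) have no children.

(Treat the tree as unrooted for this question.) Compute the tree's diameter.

6

BFS from 1 reaches 8 last, at distance 6; BFS from 8 confirms no node is farther.
Path: 1 – 0 – 7 – 3 – 12 – 5 – 8.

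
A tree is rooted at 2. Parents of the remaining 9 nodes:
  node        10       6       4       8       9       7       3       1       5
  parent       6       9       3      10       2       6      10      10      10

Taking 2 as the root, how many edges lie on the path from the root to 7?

3

Path from 2 to 7: 2 → 9 → 6 → 7, which has 3 edges.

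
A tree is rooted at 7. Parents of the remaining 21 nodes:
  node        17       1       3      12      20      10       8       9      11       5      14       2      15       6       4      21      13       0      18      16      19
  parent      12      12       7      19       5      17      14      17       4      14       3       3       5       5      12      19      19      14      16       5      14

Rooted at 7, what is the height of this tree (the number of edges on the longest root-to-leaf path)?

10 sits deepest: 7–3–14–19–12–17–10 — 6 edges from the root.

6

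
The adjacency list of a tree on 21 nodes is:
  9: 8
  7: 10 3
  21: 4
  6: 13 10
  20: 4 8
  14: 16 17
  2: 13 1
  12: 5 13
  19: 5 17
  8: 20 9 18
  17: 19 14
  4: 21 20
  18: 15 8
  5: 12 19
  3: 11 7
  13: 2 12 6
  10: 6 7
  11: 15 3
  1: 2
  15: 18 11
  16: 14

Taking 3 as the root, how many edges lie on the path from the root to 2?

Path from 3 to 2: 3 → 7 → 10 → 6 → 13 → 2, which has 5 edges.

5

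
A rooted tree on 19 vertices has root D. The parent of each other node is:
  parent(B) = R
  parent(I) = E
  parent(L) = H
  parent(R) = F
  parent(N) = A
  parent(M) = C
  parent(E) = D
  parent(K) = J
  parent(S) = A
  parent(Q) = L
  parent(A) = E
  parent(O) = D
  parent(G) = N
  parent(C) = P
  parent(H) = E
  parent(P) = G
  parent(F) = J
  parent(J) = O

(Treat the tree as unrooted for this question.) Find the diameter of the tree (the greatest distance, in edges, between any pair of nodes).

12

A longest path is B-R-F-J-O-D-E-A-N-G-P-C-M, with 12 edges.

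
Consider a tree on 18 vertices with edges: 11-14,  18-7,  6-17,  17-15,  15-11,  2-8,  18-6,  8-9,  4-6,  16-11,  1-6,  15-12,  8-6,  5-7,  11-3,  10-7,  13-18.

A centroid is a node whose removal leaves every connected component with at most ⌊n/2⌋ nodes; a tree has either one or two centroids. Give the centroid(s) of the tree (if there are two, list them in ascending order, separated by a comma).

6

Delete 6: the remaining components have sizes 7, 5, 3, 1, 1. Max 7 ≤ 9, so 6 is a centroid.
Every other node leaves some component of size > 9, so the centroid is unique.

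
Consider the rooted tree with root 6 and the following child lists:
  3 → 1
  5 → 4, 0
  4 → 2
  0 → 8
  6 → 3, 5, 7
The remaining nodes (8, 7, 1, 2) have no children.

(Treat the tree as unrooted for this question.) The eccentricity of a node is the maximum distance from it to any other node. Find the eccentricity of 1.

5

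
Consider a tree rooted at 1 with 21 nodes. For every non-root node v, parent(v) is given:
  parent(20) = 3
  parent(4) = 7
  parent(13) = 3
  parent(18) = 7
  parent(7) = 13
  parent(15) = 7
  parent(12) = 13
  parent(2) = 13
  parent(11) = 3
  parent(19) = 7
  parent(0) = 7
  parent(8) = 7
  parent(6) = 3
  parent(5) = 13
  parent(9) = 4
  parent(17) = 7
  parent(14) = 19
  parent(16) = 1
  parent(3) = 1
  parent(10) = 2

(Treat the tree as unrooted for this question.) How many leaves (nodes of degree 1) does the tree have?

Degree-1 nodes: 0, 5, 6, 8, 9, 10, 11, 12, 14, 15, 16, 17, 18, 20 — 14 of them.

14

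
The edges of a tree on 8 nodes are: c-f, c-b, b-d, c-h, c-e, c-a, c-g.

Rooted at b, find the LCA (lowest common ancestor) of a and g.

c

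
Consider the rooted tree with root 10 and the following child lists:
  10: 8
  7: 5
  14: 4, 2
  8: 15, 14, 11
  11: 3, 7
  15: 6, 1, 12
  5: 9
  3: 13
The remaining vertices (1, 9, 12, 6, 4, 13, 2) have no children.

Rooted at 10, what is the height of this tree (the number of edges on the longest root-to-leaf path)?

A deepest node is 9, reached by 10–8–11–7–5–9.
That path has 5 edges, so the height is 5.

5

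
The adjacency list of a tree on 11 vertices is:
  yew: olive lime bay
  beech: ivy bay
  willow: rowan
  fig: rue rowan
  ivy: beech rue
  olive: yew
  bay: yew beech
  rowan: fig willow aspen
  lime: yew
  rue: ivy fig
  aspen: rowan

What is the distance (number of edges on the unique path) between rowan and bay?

5

The path is rowan – fig – rue – ivy – beech – bay, which has 5 edges.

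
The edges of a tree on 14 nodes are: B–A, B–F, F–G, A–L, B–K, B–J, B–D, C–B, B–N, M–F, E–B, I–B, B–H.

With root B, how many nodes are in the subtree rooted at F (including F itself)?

3

F's subtree: {F, G, M}, size 3.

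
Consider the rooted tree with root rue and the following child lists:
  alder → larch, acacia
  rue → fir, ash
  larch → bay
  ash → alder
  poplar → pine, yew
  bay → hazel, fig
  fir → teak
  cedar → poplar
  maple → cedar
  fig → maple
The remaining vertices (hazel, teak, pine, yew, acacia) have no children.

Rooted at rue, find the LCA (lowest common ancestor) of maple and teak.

Path maple→root: maple fig bay larch alder ash rue; path teak→root: teak fir rue.
First common node: rue.

rue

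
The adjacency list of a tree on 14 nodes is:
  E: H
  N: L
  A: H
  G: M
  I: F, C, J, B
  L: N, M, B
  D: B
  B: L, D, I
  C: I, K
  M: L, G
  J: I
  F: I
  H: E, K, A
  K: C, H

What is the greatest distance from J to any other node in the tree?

5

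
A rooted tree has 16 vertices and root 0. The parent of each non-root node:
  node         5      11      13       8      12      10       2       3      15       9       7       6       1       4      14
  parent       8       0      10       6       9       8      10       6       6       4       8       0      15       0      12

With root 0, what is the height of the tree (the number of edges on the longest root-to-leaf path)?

4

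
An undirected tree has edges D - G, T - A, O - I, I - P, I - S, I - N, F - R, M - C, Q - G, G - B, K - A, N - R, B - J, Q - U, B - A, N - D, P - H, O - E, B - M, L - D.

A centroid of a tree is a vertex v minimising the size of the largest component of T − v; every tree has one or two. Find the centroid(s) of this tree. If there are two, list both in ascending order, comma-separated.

Removing D splits the tree into components of sizes 10, 9, 1; the largest is 10 ≤ ⌊21/2⌋ = 10.
No neighbour of D does as well, so D is the unique centroid.

D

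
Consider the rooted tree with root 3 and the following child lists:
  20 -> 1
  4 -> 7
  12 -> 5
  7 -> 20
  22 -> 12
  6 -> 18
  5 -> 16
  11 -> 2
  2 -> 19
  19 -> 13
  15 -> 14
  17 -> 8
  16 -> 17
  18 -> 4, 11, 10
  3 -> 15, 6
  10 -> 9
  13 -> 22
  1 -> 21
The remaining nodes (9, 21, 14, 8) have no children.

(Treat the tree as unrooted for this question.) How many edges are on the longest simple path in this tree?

BFS from 8 reaches 21 last, at distance 15; BFS from 21 confirms no node is farther.
Path: 8-17-16-5-12-22-13-19-2-11-18-4-7-20-1-21.

15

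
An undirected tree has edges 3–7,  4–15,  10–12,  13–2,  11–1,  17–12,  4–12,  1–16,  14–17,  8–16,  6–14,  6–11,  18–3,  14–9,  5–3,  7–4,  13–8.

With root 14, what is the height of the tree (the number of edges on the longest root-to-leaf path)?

7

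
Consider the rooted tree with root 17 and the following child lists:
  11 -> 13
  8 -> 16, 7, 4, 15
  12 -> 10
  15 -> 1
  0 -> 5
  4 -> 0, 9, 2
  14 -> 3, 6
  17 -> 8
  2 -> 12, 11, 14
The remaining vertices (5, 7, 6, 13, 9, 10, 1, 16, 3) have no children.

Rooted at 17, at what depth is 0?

3

17 – 8 – 4 – 0 — 3 edges.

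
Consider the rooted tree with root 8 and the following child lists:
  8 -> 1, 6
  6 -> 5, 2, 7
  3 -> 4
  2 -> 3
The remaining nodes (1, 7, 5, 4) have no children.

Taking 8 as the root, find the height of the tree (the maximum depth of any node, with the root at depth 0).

A deepest node is 4, reached by 8-6-2-3-4.
That path has 4 edges, so the height is 4.

4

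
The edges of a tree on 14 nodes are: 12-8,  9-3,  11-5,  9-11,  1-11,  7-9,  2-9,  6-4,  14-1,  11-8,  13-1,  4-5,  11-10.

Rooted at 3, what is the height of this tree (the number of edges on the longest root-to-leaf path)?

6 sits deepest: 3–9–11–5–4–6 — 5 edges from the root.

5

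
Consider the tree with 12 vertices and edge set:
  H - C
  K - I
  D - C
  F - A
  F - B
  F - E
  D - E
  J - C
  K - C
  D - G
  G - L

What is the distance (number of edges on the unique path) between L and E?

3

Walking from L: L - G - D - E. Length 3.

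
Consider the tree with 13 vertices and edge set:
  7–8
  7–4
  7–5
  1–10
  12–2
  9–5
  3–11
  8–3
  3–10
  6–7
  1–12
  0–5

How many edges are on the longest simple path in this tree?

Starting from 9, a farthest node is 2 at distance 8.
One longest path: 9–5–7–8–3–10–1–12–2.
So the diameter is 8.

8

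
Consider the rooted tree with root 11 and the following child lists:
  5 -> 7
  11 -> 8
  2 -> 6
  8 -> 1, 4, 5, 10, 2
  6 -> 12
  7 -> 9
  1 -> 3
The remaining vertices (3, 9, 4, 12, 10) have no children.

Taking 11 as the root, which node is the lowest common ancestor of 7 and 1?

8

Ancestors of 7 (toward the root): 7, 5, 8, 11.
Ancestors of 1: 1, 8, 11.
The deepest node appearing in both lists is 8.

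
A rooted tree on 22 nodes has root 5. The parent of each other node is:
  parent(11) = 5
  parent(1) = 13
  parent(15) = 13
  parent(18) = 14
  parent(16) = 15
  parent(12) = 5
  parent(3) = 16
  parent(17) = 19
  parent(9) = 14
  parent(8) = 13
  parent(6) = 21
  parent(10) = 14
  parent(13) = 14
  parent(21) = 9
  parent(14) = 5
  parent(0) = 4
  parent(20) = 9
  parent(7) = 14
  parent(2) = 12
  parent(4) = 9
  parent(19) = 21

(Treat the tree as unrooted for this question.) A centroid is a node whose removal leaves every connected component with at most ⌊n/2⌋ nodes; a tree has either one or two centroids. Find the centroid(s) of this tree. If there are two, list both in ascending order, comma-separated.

14

If 14 is removed the pieces have sizes 8, 6, 4, 1, 1, 1, all ≤ ⌊22/2⌋ = 11.
No neighbour of 14 does as well, so 14 is the unique centroid.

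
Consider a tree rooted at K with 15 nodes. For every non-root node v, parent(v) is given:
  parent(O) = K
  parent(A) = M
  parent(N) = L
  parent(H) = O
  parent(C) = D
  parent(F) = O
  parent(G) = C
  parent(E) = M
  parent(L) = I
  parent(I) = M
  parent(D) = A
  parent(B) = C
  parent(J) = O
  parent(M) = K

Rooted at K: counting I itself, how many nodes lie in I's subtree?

I's subtree: {I, L, N}, size 3.

3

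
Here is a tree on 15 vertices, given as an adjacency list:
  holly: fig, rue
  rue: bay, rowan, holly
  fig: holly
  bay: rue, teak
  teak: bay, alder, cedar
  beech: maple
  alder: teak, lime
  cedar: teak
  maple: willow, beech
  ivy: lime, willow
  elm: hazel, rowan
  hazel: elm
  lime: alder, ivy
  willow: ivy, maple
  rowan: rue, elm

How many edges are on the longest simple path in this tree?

BFS from beech reaches hazel last, at distance 11; BFS from hazel confirms no node is farther.
Path: beech - maple - willow - ivy - lime - alder - teak - bay - rue - rowan - elm - hazel.

11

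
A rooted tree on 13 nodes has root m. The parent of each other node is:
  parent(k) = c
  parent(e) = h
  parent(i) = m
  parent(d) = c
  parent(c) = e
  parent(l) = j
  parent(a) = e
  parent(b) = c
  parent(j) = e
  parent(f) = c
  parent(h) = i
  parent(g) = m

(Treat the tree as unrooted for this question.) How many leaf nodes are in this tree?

Exactly 7 nodes have a single neighbour: a, b, d, f, g, k, l.

7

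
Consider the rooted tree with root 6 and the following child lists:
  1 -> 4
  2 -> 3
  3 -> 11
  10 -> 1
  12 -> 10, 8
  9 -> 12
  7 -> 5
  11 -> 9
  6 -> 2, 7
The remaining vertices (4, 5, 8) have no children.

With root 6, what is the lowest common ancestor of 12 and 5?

6

Path 12→root: 12 9 11 3 2 6; path 5→root: 5 7 6.
First common node: 6.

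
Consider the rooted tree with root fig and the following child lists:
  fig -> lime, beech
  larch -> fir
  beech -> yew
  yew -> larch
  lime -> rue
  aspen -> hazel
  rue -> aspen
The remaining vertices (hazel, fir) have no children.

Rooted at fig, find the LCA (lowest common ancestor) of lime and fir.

lime's ancestor chain is lime, fig and fir's is fir, larch, yew, beech, fig; they first meet at fig.

fig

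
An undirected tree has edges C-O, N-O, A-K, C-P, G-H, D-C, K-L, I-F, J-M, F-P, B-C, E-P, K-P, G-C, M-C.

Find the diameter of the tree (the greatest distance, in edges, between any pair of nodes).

A longest path is L – K – P – C – M – J, with 5 edges.

5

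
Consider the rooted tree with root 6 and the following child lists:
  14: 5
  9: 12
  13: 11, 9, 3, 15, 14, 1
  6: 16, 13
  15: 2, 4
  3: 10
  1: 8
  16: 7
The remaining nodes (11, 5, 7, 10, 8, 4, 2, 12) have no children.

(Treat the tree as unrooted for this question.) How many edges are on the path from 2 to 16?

4

Walking from 2: 2 - 15 - 13 - 6 - 16. Length 4.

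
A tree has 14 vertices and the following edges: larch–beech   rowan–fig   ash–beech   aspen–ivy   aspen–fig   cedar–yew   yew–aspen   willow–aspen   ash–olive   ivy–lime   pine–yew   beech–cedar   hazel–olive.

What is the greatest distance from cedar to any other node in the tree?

Distances from cedar peak at 4, attained at lime (rowan, hazel also at distance 4).
cedar–yew–aspen–ivy–lime

4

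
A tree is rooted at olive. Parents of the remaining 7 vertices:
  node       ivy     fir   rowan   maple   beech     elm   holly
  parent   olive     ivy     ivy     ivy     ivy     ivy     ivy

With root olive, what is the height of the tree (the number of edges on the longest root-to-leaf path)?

2

A deepest node is holly, reached by olive-ivy-holly.
That path has 2 edges, so the height is 2.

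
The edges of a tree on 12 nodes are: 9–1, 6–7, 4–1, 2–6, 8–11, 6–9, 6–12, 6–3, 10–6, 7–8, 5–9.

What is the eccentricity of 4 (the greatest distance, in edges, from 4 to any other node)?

Distances from 4 peak at 6, attained at 11.
4 – 1 – 9 – 6 – 7 – 8 – 11

6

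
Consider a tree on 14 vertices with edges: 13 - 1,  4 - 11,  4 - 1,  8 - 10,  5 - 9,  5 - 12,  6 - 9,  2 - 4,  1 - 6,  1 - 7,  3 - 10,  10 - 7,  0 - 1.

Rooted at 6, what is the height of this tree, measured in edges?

4

A deepest node is 3, reached by 6 → 1 → 7 → 10 → 3.
That path has 4 edges, so the height is 4.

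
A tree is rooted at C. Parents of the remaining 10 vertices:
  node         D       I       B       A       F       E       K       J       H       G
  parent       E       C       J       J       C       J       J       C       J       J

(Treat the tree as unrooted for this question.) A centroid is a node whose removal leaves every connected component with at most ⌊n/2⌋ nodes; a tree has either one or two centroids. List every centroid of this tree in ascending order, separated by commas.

J

If J is removed the pieces have sizes 3, 2, 1, 1, 1, 1, 1, all ≤ ⌊11/2⌋ = 5.
Every other node leaves some component of size > 5, so the centroid is unique.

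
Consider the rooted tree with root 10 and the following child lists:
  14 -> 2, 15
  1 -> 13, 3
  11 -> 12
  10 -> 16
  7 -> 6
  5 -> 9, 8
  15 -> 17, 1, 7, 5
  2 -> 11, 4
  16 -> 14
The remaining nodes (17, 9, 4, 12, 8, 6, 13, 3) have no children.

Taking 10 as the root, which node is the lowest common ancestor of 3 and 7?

3's ancestor chain is 3, 1, 15, 14, 16, 10 and 7's is 7, 15, 14, 16, 10; they first meet at 15.

15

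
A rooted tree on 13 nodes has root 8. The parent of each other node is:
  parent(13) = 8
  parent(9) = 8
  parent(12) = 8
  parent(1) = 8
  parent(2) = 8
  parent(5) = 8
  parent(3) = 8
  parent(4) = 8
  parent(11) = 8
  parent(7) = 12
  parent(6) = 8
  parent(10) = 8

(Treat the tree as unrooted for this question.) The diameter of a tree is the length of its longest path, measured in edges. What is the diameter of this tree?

3

A longest path is 7 - 12 - 8 - 2, with 3 edges.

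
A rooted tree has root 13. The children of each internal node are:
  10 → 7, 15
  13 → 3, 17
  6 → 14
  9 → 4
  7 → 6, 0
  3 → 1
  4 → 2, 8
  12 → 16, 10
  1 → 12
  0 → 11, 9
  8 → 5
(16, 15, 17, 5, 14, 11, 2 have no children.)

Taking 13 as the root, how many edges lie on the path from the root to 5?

13 – 3 – 1 – 12 – 10 – 7 – 0 – 9 – 4 – 8 – 5 — 10 edges.

10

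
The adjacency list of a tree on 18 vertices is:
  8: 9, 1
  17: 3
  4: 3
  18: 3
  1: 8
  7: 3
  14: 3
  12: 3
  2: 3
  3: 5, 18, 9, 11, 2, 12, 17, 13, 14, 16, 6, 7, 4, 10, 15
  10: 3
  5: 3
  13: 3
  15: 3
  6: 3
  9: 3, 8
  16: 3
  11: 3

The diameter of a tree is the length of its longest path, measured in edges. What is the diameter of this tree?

4

A longest path is 1–8–9–3–10, with 4 edges.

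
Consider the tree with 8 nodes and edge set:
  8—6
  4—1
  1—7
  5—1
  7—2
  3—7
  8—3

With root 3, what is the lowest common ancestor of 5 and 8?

3

5's ancestor chain is 5, 1, 7, 3 and 8's is 8, 3; they first meet at 3.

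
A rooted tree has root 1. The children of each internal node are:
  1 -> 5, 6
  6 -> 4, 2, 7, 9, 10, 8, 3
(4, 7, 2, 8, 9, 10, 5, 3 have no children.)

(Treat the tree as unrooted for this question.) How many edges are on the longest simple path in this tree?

3

Starting from 5, a farthest node is 8 at distance 3.
One longest path: 5-1-6-8.
So the diameter is 3.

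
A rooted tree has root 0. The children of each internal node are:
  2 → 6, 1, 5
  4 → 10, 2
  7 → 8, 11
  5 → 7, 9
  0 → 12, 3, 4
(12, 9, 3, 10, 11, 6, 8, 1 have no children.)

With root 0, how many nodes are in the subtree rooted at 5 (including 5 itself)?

5

Descendants of 5 (including itself): 5, 7, 9, 11, 8. That's 5.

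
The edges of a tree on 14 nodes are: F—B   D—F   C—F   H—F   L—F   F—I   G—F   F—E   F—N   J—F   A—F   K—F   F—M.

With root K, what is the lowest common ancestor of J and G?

F

Ancestors of J (toward the root): J, F, K.
Ancestors of G: G, F, K.
The deepest node appearing in both lists is F.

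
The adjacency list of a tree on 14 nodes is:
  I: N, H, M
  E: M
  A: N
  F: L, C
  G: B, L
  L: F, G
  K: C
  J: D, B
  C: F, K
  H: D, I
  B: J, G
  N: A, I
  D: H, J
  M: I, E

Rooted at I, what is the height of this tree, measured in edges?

9

The longest root-to-leaf path is I – H – D – J – B – G – L – F – C – K (9 edges).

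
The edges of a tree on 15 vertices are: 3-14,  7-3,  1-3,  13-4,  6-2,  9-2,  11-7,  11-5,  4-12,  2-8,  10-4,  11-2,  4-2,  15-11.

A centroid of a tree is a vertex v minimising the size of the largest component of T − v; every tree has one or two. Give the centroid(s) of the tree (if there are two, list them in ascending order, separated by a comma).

2

If 2 is removed the pieces have sizes 7, 4, 1, 1, 1, all ≤ ⌊15/2⌋ = 7.
No neighbour of 2 does as well, so 2 is the unique centroid.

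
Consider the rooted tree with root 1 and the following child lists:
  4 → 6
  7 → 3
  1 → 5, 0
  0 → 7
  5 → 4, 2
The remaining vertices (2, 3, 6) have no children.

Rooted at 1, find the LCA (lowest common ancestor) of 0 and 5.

Path 0→root: 0 1; path 5→root: 5 1.
First common node: 1.

1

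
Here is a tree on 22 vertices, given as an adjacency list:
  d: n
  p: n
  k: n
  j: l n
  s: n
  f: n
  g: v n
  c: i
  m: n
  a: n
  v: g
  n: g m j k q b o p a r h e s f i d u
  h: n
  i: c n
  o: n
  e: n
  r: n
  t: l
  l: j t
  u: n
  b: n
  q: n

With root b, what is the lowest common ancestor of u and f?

Ancestors of u (toward the root): u, n, b.
Ancestors of f: f, n, b.
The deepest node appearing in both lists is n.

n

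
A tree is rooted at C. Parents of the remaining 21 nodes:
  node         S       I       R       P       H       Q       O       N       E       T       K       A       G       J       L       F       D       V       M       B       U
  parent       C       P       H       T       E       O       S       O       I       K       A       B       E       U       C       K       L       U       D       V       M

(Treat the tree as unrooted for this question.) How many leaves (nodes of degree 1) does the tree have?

The leaves are F, G, J, N, Q, R.
That is 6 leaves.

6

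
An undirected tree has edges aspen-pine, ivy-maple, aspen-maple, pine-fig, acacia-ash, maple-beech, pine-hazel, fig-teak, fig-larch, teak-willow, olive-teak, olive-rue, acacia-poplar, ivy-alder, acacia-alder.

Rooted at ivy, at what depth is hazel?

4

Path from ivy to hazel: ivy – maple – aspen – pine – hazel, which has 4 edges.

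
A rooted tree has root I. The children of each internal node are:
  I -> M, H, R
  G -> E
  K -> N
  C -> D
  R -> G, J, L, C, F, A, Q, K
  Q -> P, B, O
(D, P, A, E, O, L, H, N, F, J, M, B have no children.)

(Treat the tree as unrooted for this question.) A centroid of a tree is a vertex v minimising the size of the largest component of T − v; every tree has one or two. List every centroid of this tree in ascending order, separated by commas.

R

Delete R: the remaining components have sizes 4, 3, 2, 2, 2, 1, 1, 1, 1. Max 4 ≤ 9, so R is a centroid.
Every other node leaves some component of size > 9, so the centroid is unique.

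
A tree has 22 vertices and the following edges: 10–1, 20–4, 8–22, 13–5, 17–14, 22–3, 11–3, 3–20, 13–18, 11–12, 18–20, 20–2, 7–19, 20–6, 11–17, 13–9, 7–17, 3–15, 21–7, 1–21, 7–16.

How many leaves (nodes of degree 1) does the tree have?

12

Exactly 12 nodes have a single neighbour: 2, 4, 5, 6, 8, 9, 10, 12, 14, 15, 16, 19.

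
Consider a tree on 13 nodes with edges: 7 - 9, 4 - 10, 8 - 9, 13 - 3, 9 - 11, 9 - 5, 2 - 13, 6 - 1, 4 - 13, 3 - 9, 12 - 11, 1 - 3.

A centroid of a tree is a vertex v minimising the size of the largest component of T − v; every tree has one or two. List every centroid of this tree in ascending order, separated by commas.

If 3 is removed the pieces have sizes 6, 4, 2, all ≤ ⌊13/2⌋ = 6.
No neighbour of 3 does as well, so 3 is the unique centroid.

3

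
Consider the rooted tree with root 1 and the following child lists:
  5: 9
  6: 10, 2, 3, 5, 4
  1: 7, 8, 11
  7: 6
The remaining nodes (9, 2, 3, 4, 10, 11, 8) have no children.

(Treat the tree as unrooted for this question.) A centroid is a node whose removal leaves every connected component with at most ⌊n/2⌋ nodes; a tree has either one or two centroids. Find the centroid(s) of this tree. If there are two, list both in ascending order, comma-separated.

Removing 6 splits the tree into components of sizes 4, 2, 1, 1, 1, 1; the largest is 4 ≤ ⌊11/2⌋ = 5.
No neighbour of 6 does as well, so 6 is the unique centroid.

6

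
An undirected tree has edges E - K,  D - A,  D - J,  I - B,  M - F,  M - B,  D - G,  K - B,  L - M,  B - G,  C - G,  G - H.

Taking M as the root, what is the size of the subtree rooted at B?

B's subtree: {B, G, K, I, D, C, H, E, A, J}, size 10.

10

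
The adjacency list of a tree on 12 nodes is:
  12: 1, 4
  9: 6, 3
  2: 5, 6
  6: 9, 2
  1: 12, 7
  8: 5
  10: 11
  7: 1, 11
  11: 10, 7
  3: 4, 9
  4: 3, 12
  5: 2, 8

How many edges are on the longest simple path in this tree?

11

Starting from 10, a farthest node is 8 at distance 11.
One longest path: 10-11-7-1-12-4-3-9-6-2-5-8.
So the diameter is 11.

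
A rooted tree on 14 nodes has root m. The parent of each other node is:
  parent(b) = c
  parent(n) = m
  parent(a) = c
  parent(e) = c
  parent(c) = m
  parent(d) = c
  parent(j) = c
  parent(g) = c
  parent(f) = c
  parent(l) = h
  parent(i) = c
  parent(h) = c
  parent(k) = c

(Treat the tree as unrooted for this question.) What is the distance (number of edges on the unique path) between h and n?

3

Walking from h: h - c - m - n. Length 3.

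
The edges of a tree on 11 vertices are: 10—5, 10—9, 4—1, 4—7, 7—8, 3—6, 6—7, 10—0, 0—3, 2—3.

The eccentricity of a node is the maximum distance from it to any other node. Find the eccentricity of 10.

A farthest node from 10 is 1.
The path 10 – 0 – 3 – 6 – 7 – 4 – 1 has 6 edges.

6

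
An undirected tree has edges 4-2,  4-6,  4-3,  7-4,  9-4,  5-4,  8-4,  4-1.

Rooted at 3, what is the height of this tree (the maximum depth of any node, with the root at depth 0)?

2

6 sits deepest: 3 – 4 – 6 — 2 edges from the root.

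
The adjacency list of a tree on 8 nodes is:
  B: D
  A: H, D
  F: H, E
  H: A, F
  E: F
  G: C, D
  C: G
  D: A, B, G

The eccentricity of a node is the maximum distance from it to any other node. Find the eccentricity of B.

5

Distances from B peak at 5, attained at E.
B – D – A – H – F – E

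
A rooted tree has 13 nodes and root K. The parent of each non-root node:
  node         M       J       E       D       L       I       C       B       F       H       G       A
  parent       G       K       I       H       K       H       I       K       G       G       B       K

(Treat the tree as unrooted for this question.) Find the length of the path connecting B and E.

4

Walking from B: B – G – H – I – E. Length 4.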